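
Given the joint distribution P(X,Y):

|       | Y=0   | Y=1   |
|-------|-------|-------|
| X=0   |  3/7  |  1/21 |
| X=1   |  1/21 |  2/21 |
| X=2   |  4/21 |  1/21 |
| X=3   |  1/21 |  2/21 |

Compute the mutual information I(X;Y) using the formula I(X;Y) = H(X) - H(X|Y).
0.2055 bits

I(X;Y) = H(X) - H(X|Y)

Marginal of X (row sums):
  P(X=0) = 3/7 + 1/21 = 10/21
  P(X=1) = 1/21 + 2/21 = 1/7
  P(X=2) = 4/21 + 1/21 = 5/21
  P(X=3) = 1/21 + 2/21 = 1/7
H(X) = -[(10/21)·log₂(10/21) + (1/7)·log₂(1/7) + (5/21)·log₂(5/21) + (1/7)·log₂(1/7)]
  = 0.50971 + 0.40105 + 0.49295 + 0.40105 = 1.80476 bits

Marginal of Y (column sums):
  P(Y=0) = 3/7 + 1/21 + 4/21 + 1/21 = 5/7
  P(Y=1) = 1/21 + 2/21 + 1/21 + 2/21 = 2/7
H(X|Y) = Σ_y P(y)·H(X|Y=y):
  Y=0: P(Y=0) = 5/7, P(X|Y=0) = (3/5, 1/15, 4/15, 1/15) → H(X|Y=0) = 1.47160
  Y=1: P(Y=1) = 2/7, P(X|Y=1) = (1/6, 1/3, 1/6, 1/3) → H(X|Y=1) = 1.91830
H(X|Y) = (5/7)·1.47160 + (2/7)·1.91830 = 1.59923 bits

I(X;Y) = H(X) - H(X|Y) = 1.80476 - 1.59923 = 0.2055 bits

Cross-check via I(X;Y) = H(X) + H(Y) - H(X,Y): computing H(Y) from the column sums and H(X,Y) from the 8 cells in the same way gives H(Y) = 0.86312 bits and H(X,Y) = 2.46235 bits, so
I(X;Y) = 1.80476 + 0.86312 - 2.46235 = 0.2055 bits ✓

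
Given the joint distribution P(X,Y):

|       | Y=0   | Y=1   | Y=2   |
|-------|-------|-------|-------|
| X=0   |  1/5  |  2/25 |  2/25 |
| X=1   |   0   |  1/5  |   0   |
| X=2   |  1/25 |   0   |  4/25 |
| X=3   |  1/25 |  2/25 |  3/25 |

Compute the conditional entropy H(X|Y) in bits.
1.3894 bits

H(X|Y) = H(X,Y) - H(Y)

H(X,Y) = -Σ_{x,y} P(x,y) log₂ P(x,y). Per-cell terms -P(x,y)·log₂P(x,y):
  X=0: 0.46439, 0.29151, 0.29151
  X=1: 0.00000, 0.46439, 0.00000
  X=2: 0.18575, 0.00000, 0.42302
  X=3: 0.18575, 0.29151, 0.36707
  (cells with P = 0 contribute 0)
Sum of the 12 terms: H(X,Y) = 2.9649 bits

Marginal of Y (column sums):
  P(Y=0) = 1/5 + 0 + 1/25 + 1/25 = 7/25
  P(Y=1) = 2/25 + 1/5 + 0 + 2/25 = 9/25
  P(Y=2) = 2/25 + 0 + 4/25 + 3/25 = 9/25
H(Y) = -[(7/25)·log₂(7/25) + (9/25)·log₂(9/25) + (9/25)·log₂(9/25)]
  = 0.51422 + 0.53062 + 0.53062 = 1.5755 bits

H(X|Y) = H(X,Y) - H(Y) = 2.9649 - 1.5755 = 1.3894 bits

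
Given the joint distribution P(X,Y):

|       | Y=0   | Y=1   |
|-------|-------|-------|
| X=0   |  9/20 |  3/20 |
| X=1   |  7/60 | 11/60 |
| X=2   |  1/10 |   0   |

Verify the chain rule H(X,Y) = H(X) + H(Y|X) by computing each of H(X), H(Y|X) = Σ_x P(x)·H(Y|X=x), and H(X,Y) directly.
H(X) = 1.2955 bits, H(Y|X) = 0.7760 bits, H(X,Y) = 2.0715 bits

Marginal of X (row sums):
  P(X=0) = 9/20 + 3/20 = 3/5
  P(X=1) = 7/60 + 11/60 = 3/10
  P(X=2) = 1/10 + 0 = 1/10
H(X) = -[(3/5)·log₂(3/5) + (3/10)·log₂(3/10) + (1/10)·log₂(1/10)]
  = 0.442179 + 0.521090 + 0.332193 = 1.2955 bits

H(Y|X) = Σ_x P(x)·H(Y|X=x):
  X=0: P(X=0) = 3/5, P(Y|X=0) = (3/4, 1/4) → H(Y|X=0) = 0.811278
  X=1: P(X=1) = 3/10, P(Y|X=1) = (7/18, 11/18) → H(Y|X=1) = 0.964079
  X=2: P(X=2) = 1/10, P(Y|X=2) = (1, 0) → H(Y|X=2) = 0.000000
H(Y|X) = (3/5)·0.811278 + (3/10)·0.964079 + (1/10)·0.000000 = 0.7760 bits

H(X,Y) = -Σ_{x,y} P(x,y) log₂ P(x,y). Per-cell terms -P(x,y)·log₂P(x,y):
  X=0: 0.518401, 0.410545
  X=1: 0.361612, 0.448701
  X=2: 0.332193, 0.000000
  (cells with P = 0 contribute 0)
Sum of the 6 terms: H(X,Y) = 2.0715 bits

Chain rule check:
  H(X) + H(Y|X) = 1.2955 + 0.7760 = 2.0715 bits
  H(X,Y) = 2.0715 bits
✓ Chain rule verified.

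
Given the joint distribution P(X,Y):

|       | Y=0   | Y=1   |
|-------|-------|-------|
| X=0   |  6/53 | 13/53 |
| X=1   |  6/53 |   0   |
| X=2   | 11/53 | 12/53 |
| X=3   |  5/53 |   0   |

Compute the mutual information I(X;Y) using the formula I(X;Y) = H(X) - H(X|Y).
0.2418 bits

I(X;Y) = H(X) - H(X|Y)

Marginal of X (row sums):
  P(X=0) = 6/53 + 13/53 = 19/53
  P(X=1) = 6/53 + 0 = 6/53
  P(X=2) = 11/53 + 12/53 = 23/53
  P(X=3) = 5/53 + 0 = 5/53
H(X) = -[(19/53)·log₂(19/53) + (6/53)·log₂(6/53) + (23/53)·log₂(23/53) + (5/53)·log₂(5/53)]
  = 0.53056 + 0.35581 + 0.52265 + 0.32132 = 1.73034 bits

Marginal of Y (column sums):
  P(Y=0) = 6/53 + 6/53 + 11/53 + 5/53 = 28/53
  P(Y=1) = 13/53 + 0 + 12/53 + 0 = 25/53
H(X|Y) = Σ_y P(y)·H(X|Y=y):
  Y=0: P(Y=0) = 28/53, P(X|Y=0) = (3/14, 3/14, 11/28, 5/28) → H(X|Y=0) = 1.92582
  Y=1: P(Y=1) = 25/53, P(X|Y=1) = (13/25, 0, 12/25, 0) → H(X|Y=1) = 0.99885
H(X|Y) = (28/53)·1.92582 + (25/53)·0.99885 = 1.48857 bits

I(X;Y) = H(X) - H(X|Y) = 1.73034 - 1.48857 = 0.2418 bits

Cross-check via I(X;Y) = H(X) + H(Y) - H(X,Y): computing H(Y) from the column sums and H(X,Y) from the 8 cells in the same way gives H(Y) = 0.99769 bits and H(X,Y) = 2.48626 bits, so
I(X;Y) = 1.73034 + 0.99769 - 2.48626 = 0.2418 bits ✓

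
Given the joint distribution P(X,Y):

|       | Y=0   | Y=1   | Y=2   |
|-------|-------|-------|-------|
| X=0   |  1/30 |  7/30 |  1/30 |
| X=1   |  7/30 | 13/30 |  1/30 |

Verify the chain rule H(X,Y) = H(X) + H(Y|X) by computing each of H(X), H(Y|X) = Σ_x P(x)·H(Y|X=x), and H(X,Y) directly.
H(X) = 0.8813 bits, H(Y|X) = 1.1120 bits, H(X,Y) = 1.9933 bits

Marginal of X (row sums):
  P(X=0) = 1/30 + 7/30 + 1/30 = 3/10
  P(X=1) = 7/30 + 13/30 + 1/30 = 7/10
H(X) = -[(3/10)·log₂(3/10) + (7/10)·log₂(7/10)]
  = 0.52109 + 0.36020 = 0.8813 bits

H(Y|X) = Σ_x P(x)·H(Y|X=x):
  X=0: P(X=0) = 3/10, P(Y|X=0) = (1/9, 7/9, 1/9) → H(Y|X=0) = 0.98643
  X=1: P(X=1) = 7/10, P(Y|X=1) = (1/3, 13/21, 1/21) → H(Y|X=1) = 1.16578
H(Y|X) = (3/10)·0.98643 + (7/10)·1.16578 = 1.1120 bits

H(X,Y) = -Σ_{x,y} P(x,y) log₂ P(x,y). Per-cell terms -P(x,y)·log₂P(x,y):
  X=0: 0.16356, 0.48989, 0.16356
  X=1: 0.48989, 0.52280, 0.16356
Sum of the 6 terms: H(X,Y) = 1.9933 bits

Chain rule check:
  H(X) + H(Y|X) = 0.8813 + 1.1120 = 1.9933 bits
  H(X,Y) = 1.9933 bits
✓ Chain rule verified.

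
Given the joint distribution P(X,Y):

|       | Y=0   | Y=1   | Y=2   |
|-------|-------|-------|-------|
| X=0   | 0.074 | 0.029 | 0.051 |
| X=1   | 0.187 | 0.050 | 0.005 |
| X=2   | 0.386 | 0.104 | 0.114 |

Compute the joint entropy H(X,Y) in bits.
2.5786 bits

H(X,Y) = -Σ_{x,y} P(x,y) log₂ P(x,y). Per-cell terms -P(x,y)·log₂P(x,y):
  X=0: 0.27797, 0.14813, 0.21896
  X=1: 0.45233, 0.21610, 0.03822
  X=2: 0.53010, 0.33960, 0.35715
Sum of the 9 terms: H(X,Y) = 2.5786 bits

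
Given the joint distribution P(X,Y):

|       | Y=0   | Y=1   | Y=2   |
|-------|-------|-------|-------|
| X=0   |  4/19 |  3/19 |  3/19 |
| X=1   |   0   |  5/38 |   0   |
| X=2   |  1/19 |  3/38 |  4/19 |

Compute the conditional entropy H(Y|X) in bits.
1.2834 bits

H(Y|X) = H(X,Y) - H(X)

H(X,Y) = -Σ_{x,y} P(x,y) log₂ P(x,y). Per-cell terms -P(x,y)·log₂P(x,y):
  X=0: 0.4732, 0.4205, 0.4205
  X=1: 0.0000, 0.3850, 0.0000
  X=2: 0.2236, 0.2892, 0.4732
  (cells with P = 0 contribute 0)
Sum of the 9 terms: H(X,Y) = 2.6852 bits

Marginal of X (row sums):
  P(X=0) = 4/19 + 3/19 + 3/19 = 10/19
  P(X=1) = 0 + 5/38 + 0 = 5/38
  P(X=2) = 1/19 + 3/38 + 4/19 = 13/38
H(X) = -[(10/19)·log₂(10/19) + (5/38)·log₂(5/38) + (13/38)·log₂(13/38)]
  = 0.4874 + 0.3850 + 0.5294 = 1.4018 bits

H(Y|X) = H(X,Y) - H(X) = 2.6852 - 1.4018 = 1.2834 bits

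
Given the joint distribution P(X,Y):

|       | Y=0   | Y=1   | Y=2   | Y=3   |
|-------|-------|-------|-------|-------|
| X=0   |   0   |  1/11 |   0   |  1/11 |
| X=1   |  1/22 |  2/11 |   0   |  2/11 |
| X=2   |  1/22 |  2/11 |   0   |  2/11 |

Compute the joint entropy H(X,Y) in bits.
2.8231 bits

H(X,Y) = -Σ_{x,y} P(x,y) log₂ P(x,y). Per-cell terms -P(x,y)·log₂P(x,y):
  X=0: 0.00000, 0.31449, 0.00000, 0.31449
  X=1: 0.20270, 0.44717, 0.00000, 0.44717
  X=2: 0.20270, 0.44717, 0.00000, 0.44717
  (cells with P = 0 contribute 0)
Sum of the 12 terms: H(X,Y) = 2.8231 bits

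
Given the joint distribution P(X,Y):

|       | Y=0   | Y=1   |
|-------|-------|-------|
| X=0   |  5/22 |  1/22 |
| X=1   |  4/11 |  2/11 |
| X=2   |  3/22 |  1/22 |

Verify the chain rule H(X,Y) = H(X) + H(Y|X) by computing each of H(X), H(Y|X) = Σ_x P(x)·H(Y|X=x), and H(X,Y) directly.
H(X) = 1.4354 bits, H(Y|X) = 0.8257 bits, H(X,Y) = 2.2610 bits

Marginal of X (row sums):
  P(X=0) = 5/22 + 1/22 = 3/11
  P(X=1) = 4/11 + 2/11 = 6/11
  P(X=2) = 3/22 + 1/22 = 2/11
H(X) = -[(3/11)·log₂(3/11) + (6/11)·log₂(6/11) + (2/11)·log₂(2/11)]
  = 0.51122 + 0.47698 + 0.44717 = 1.4354 bits

H(Y|X) = Σ_x P(x)·H(Y|X=x):
  X=0: P(X=0) = 3/11, P(Y|X=0) = (5/6, 1/6) → H(Y|X=0) = 0.65002
  X=1: P(X=1) = 6/11, P(Y|X=1) = (2/3, 1/3) → H(Y|X=1) = 0.91830
  X=2: P(X=2) = 2/11, P(Y|X=2) = (3/4, 1/4) → H(Y|X=2) = 0.81128
H(Y|X) = (3/11)·0.65002 + (6/11)·0.91830 + (2/11)·0.81128 = 0.8257 bits

H(X,Y) = -Σ_{x,y} P(x,y) log₂ P(x,y). Per-cell terms -P(x,y)·log₂P(x,y):
  X=0: 0.48580, 0.20270
  X=1: 0.53070, 0.44717
  X=2: 0.39197, 0.20270
Sum of the 6 terms: H(X,Y) = 2.2610 bits

Chain rule check:
  H(X) + H(Y|X) = 1.4354 + 0.8257 = 2.2611 bits
  H(X,Y) = 2.2610 bits
✓ Chain rule verified (Δ = 0.0001 is 4-dp rounding noise: each of the three values was rounded independently).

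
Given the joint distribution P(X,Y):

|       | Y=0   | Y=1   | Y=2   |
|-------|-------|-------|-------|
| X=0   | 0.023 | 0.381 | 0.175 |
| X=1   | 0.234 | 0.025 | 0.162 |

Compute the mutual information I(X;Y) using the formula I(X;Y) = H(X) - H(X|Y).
0.3981 bits

I(X;Y) = H(X) - H(X|Y)

Marginal of X (row sums):
  P(X=0) = 0.023 + 0.381 + 0.175 = 0.579
  P(X=1) = 0.234 + 0.025 + 0.162 = 0.421
H(X) = -[0.579·log₂(0.579) + 0.421·log₂(0.421)]
  = 0.45646 + 0.52545 = 0.9819 bits

Marginal of Y (column sums):
  P(Y=0) = 0.023 + 0.234 = 0.257
  P(Y=1) = 0.381 + 0.025 = 0.406
  P(Y=2) = 0.175 + 0.162 = 0.337
H(X|Y) = Σ_y P(y)·H(X|Y=y):
  Y=0: P(Y=0) = 0.257, P(X|Y=0) = (23/257, 234/257) → H(X|Y=0) = 0.43478
  Y=1: P(Y=1) = 0.406, P(X|Y=1) = (381/406, 25/406) → H(X|Y=1) = 0.33367
  Y=2: P(Y=2) = 0.337, P(X|Y=2) = (175/337, 162/337) → H(X|Y=2) = 0.99893
H(X|Y) = 0.257·0.43478 + 0.406·0.33367 + 0.337·0.99893 = 0.5838 bits

I(X;Y) = H(X) - H(X|Y) = 0.9819 - 0.5838 = 0.3981 bits

Cross-check via I(X;Y) = H(X) + H(Y) - H(X,Y): computing H(Y) from the column sums and H(X,Y) from the 6 cells in the same way gives H(Y) = 1.5606 bits and H(X,Y) = 2.1444 bits, so
I(X;Y) = 0.9819 + 1.5606 - 2.1444 = 0.3981 bits ✓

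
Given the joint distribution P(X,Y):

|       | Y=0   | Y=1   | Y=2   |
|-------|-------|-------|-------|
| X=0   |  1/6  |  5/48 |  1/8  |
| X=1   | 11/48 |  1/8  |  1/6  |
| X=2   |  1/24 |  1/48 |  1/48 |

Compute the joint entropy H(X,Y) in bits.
2.8624 bits

H(X,Y) = -Σ_{x,y} P(x,y) log₂ P(x,y). Per-cell terms -P(x,y)·log₂P(x,y):
  X=0: 0.4308, 0.3399, 0.3750
  X=1: 0.4871, 0.3750, 0.4308
  X=2: 0.1910, 0.1164, 0.1164
Sum of the 9 terms: H(X,Y) = 2.8624 bits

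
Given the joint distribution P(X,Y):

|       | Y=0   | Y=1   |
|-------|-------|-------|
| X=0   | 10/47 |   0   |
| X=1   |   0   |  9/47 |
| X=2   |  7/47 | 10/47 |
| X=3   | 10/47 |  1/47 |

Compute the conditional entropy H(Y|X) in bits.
0.4564 bits

H(Y|X) = H(X,Y) - H(X)

H(X,Y) = -Σ_{x,y} P(x,y) log₂ P(x,y). Per-cell terms -P(x,y)·log₂P(x,y):
  X=0: 0.47503, 0.00000
  X=1: 0.00000, 0.45664
  X=2: 0.40916, 0.47503
  X=3: 0.47503, 0.11818
  (cells with P = 0 contribute 0)
Sum of the 8 terms: H(X,Y) = 2.4091 bits

Marginal of X (row sums):
  P(X=0) = 10/47 + 0 = 10/47
  P(X=1) = 0 + 9/47 = 9/47
  P(X=2) = 7/47 + 10/47 = 17/47
  P(X=3) = 10/47 + 1/47 = 11/47
H(X) = -[(10/47)·log₂(10/47) + (9/47)·log₂(9/47) + (17/47)·log₂(17/47) + (11/47)·log₂(11/47)]
  = 0.47503 + 0.45664 + 0.53066 + 0.49036 = 1.9527 bits

H(Y|X) = H(X,Y) - H(X) = 2.4091 - 1.9527 = 0.4564 bits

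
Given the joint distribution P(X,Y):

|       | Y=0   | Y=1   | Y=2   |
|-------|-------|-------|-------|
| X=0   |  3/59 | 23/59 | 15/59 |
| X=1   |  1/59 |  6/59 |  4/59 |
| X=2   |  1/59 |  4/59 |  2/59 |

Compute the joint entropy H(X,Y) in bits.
2.4774 bits

H(X,Y) = -Σ_{x,y} P(x,y) log₂ P(x,y). Per-cell terms -P(x,y)·log₂P(x,y):
  X=0: 0.21853, 0.52981, 0.50231
  X=1: 0.09971, 0.33536, 0.26323
  X=2: 0.09971, 0.26323, 0.16551
Sum of the 9 terms: H(X,Y) = 2.4774 bits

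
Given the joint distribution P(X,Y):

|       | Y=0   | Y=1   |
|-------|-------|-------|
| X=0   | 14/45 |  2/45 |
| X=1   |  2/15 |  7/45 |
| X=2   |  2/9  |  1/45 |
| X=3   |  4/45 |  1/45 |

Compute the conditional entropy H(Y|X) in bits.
0.6686 bits

H(Y|X) = H(X,Y) - H(X)

H(X,Y) = -Σ_{x,y} P(x,y) log₂ P(x,y). Per-cell terms -P(x,y)·log₂P(x,y):
  X=0: 0.52407, 0.19964
  X=1: 0.38759, 0.41759
  X=2: 0.48221, 0.12204
  X=3: 0.31039, 0.12204
Sum of the 8 terms: H(X,Y) = 2.5656 bits

Marginal of X (row sums):
  P(X=0) = 14/45 + 2/45 = 16/45
  P(X=1) = 2/15 + 7/45 = 13/45
  P(X=2) = 2/9 + 1/45 = 11/45
  P(X=3) = 4/45 + 1/45 = 1/9
H(X) = -[(16/45)·log₂(16/45) + (13/45)·log₂(13/45) + (11/45)·log₂(11/45) + (1/9)·log₂(1/9)]
  = 0.53044 + 0.51752 + 0.49681 + 0.35221 = 1.8970 bits

H(Y|X) = H(X,Y) - H(X) = 2.5656 - 1.8970 = 0.6686 bits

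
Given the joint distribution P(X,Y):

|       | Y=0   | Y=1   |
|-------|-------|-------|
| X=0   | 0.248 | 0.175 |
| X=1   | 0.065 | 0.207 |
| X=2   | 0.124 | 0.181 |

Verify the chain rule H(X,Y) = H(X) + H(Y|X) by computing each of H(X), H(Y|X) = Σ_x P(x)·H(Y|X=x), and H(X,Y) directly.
H(X) = 1.5585 bits, H(Y|X) = 0.9269 bits, H(X,Y) = 2.4854 bits

Marginal of X (row sums):
  P(X=0) = 0.248 + 0.175 = 0.423
  P(X=1) = 0.065 + 0.207 = 0.272
  P(X=2) = 0.124 + 0.181 = 0.305
H(X) = -[0.423·log₂(0.423) + 0.272·log₂(0.272) + 0.305·log₂(0.305)]
  = 0.5251 + 0.5109 + 0.5225 = 1.5585 bits

H(Y|X) = Σ_x P(x)·H(Y|X=x):
  X=0: P(X=0) = 0.423, P(Y|X=0) = (248/423, 175/423) → H(Y|X=0) = 0.9784
  X=1: P(X=1) = 0.272, P(Y|X=1) = (65/272, 207/272) → H(Y|X=1) = 0.7933
  X=2: P(X=2) = 0.305, P(Y|X=2) = (124/305, 181/305) → H(Y|X=2) = 0.9747
H(Y|X) = 0.423·0.9784 + 0.272·0.7933 + 0.305·0.9747 = 0.9269 bits

H(X,Y) = -Σ_{x,y} P(x,y) log₂ P(x,y). Per-cell terms -P(x,y)·log₂P(x,y):
  X=0: 0.4989, 0.4401
  X=1: 0.2563, 0.4704
  X=2: 0.3734, 0.4463
Sum of the 6 terms: H(X,Y) = 2.4854 bits

Chain rule check:
  H(X) + H(Y|X) = 1.5585 + 0.9269 = 2.4854 bits
  H(X,Y) = 2.4854 bits
✓ Chain rule verified.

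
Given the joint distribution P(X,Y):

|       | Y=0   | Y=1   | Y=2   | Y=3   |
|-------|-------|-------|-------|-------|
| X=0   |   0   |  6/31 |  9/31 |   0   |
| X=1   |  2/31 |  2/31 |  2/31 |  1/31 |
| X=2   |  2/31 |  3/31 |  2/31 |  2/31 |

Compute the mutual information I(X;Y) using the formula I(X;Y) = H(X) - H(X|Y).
0.2799 bits

I(X;Y) = H(X) - H(X|Y)

Marginal of X (row sums):
  P(X=0) = 0 + 6/31 + 9/31 + 0 = 15/31
  P(X=1) = 2/31 + 2/31 + 2/31 + 1/31 = 7/31
  P(X=2) = 2/31 + 3/31 + 2/31 + 2/31 = 9/31
H(X) = -[(15/31)·log₂(15/31) + (7/31)·log₂(7/31) + (9/31)·log₂(9/31)]
  = 0.506761 + 0.484771 + 0.518014 = 1.50955 bits

Marginal of Y (column sums):
  P(Y=0) = 0 + 2/31 + 2/31 = 4/31
  P(Y=1) = 6/31 + 2/31 + 3/31 = 11/31
  P(Y=2) = 9/31 + 2/31 + 2/31 = 13/31
  P(Y=3) = 0 + 1/31 + 2/31 = 3/31
H(X|Y) = Σ_y P(y)·H(X|Y=y):
  Y=0: P(Y=0) = 4/31, P(X|Y=0) = (0, 1/2, 1/2) → H(X|Y=0) = 1.000000
  Y=1: P(Y=1) = 11/31, P(X|Y=1) = (6/11, 2/11, 3/11) → H(X|Y=1) = 1.435371
  Y=2: P(Y=2) = 13/31, P(X|Y=2) = (9/13, 2/13, 2/13) → H(X|Y=2) = 1.198184
  Y=3: P(Y=3) = 3/31, P(X|Y=3) = (0, 1/3, 2/3) → H(X|Y=3) = 0.918296
H(X|Y) = (4/31)·1.000000 + (11/31)·1.435371 + (13/31)·1.198184 + (3/31)·0.918296 = 1.22969 bits

I(X;Y) = H(X) - H(X|Y) = 1.50955 - 1.22969 = 0.2799 bits

Cross-check via I(X;Y) = H(X) + H(Y) - H(X,Y): computing H(Y) from the column sums and H(X,Y) from the 12 cells in the same way gives H(Y) = 1.76341 bits and H(X,Y) = 2.99310 bits, so
I(X;Y) = 1.50955 + 1.76341 - 2.99310 = 0.2799 bits ✓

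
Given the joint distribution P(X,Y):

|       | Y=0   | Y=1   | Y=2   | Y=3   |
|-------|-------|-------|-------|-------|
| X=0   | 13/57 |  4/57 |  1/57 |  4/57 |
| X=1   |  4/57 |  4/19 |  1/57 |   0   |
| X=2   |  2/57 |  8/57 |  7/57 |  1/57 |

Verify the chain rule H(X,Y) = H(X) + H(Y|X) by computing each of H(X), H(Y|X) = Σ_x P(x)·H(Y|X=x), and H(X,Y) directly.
H(X) = 1.5758 bits, H(Y|X) = 1.4364 bits, H(X,Y) = 3.0122 bits

Marginal of X (row sums):
  P(X=0) = 13/57 + 4/57 + 1/57 + 4/57 = 22/57
  P(X=1) = 4/57 + 4/19 + 1/57 + 0 = 17/57
  P(X=2) = 2/57 + 8/57 + 7/57 + 1/57 = 6/19
H(X) = -[(22/57)·log₂(22/57) + (17/57)·log₂(17/57) + (6/19)·log₂(6/19)]
  = 0.5301 + 0.5206 + 0.5251 = 1.5758 bits

H(Y|X) = Σ_x P(x)·H(Y|X=x):
  X=0: P(X=0) = 22/57, P(Y|X=0) = (13/22, 2/11, 1/22, 2/11) → H(Y|X=0) = 1.5455
  X=1: P(X=1) = 17/57, P(Y|X=1) = (4/17, 12/17, 1/17, 0) → H(Y|X=1) = 1.0863
  X=2: P(X=2) = 6/19, P(Y|X=2) = (1/9, 4/9, 7/18, 1/18) → H(Y|X=2) = 1.6337
H(Y|X) = (22/57)·1.5455 + (17/57)·1.0863 + (6/19)·1.6337 = 1.4364 bits

H(X,Y) = -Σ_{x,y} P(x,y) log₂ P(x,y). Per-cell terms -P(x,y)·log₂P(x,y):
  X=0: 0.4863, 0.2690, 0.1023, 0.2690
  X=1: 0.2690, 0.4732, 0.1023, 0.0000
  X=2: 0.1696, 0.3976, 0.3716, 0.1023
  (cells with P = 0 contribute 0)
Sum of the 12 terms: H(X,Y) = 3.0122 bits

Chain rule check:
  H(X) + H(Y|X) = 1.5758 + 1.4364 = 3.0122 bits
  H(X,Y) = 3.0122 bits
✓ Chain rule verified.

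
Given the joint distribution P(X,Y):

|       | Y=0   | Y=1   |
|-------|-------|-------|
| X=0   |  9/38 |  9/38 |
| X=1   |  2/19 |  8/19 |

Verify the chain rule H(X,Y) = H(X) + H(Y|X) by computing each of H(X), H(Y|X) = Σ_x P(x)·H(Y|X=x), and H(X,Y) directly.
H(X) = 0.9980 bits, H(Y|X) = 0.8536 bits, H(X,Y) = 1.8516 bits

Marginal of X (row sums):
  P(X=0) = 9/38 + 9/38 = 9/19
  P(X=1) = 2/19 + 8/19 = 10/19
H(X) = -[(9/19)·log₂(9/19) + (10/19)·log₂(10/19)]
  = 0.510633 + 0.487368 = 0.9980 bits

H(Y|X) = Σ_x P(x)·H(Y|X=x):
  X=0: P(X=0) = 9/19, P(Y|X=0) = (1/2, 1/2) → H(Y|X=0) = 1.000000
  X=1: P(X=1) = 10/19, P(Y|X=1) = (1/5, 4/5) → H(Y|X=1) = 0.721928
H(Y|X) = (9/19)·1.000000 + (10/19)·0.721928 = 0.8536 bits

H(X,Y) = -Σ_{x,y} P(x,y) log₂ P(x,y). Per-cell terms -P(x,y)·log₂P(x,y):
  X=0: 0.492158, 0.492158
  X=1: 0.341887, 0.525443
Sum of the 4 terms: H(X,Y) = 1.8516 bits

Chain rule check:
  H(X) + H(Y|X) = 0.9980 + 0.8536 = 1.8516 bits
  H(X,Y) = 1.8516 bits
✓ Chain rule verified.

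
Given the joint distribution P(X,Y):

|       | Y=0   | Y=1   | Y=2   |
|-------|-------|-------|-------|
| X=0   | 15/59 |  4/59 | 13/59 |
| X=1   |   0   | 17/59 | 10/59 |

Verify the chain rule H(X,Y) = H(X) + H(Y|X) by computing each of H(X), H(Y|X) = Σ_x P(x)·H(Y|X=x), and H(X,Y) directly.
H(X) = 0.9948 bits, H(Y|X) = 1.2028 bits, H(X,Y) = 2.1976 bits

Marginal of X (row sums):
  P(X=0) = 15/59 + 4/59 + 13/59 = 32/59
  P(X=1) = 0 + 17/59 + 10/59 = 27/59
H(X) = -[(32/59)·log₂(32/59) + (27/59)·log₂(27/59)]
  = 0.4787 + 0.5161 = 0.9948 bits

H(Y|X) = Σ_x P(x)·H(Y|X=x):
  X=0: P(X=0) = 32/59, P(Y|X=0) = (15/32, 1/8, 13/32) → H(Y|X=0) = 1.4153
  X=1: P(X=1) = 27/59, P(Y|X=1) = (0, 17/27, 10/27) → H(Y|X=1) = 0.9510
H(Y|X) = (32/59)·1.4153 + (27/59)·0.9510 = 1.2028 bits

H(X,Y) = -Σ_{x,y} P(x,y) log₂ P(x,y). Per-cell terms -P(x,y)·log₂P(x,y):
  X=0: 0.5023, 0.2632, 0.4808
  X=1: 0.0000, 0.5173, 0.4340
  (cells with P = 0 contribute 0)
Sum of the 6 terms: H(X,Y) = 2.1976 bits

Chain rule check:
  H(X) + H(Y|X) = 0.9948 + 1.2028 = 2.1976 bits
  H(X,Y) = 2.1976 bits
✓ Chain rule verified.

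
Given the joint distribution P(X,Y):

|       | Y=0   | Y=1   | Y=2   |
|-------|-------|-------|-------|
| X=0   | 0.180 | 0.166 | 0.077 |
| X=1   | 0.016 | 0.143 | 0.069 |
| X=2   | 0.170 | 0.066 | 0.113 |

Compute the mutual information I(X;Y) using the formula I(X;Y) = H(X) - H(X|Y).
0.1356 bits

I(X;Y) = H(X) - H(X|Y)

Marginal of X (row sums):
  P(X=0) = 0.180 + 0.166 + 0.077 = 0.423
  P(X=1) = 0.016 + 0.143 + 0.069 = 0.228
  P(X=2) = 0.170 + 0.066 + 0.113 = 0.349
H(X) = -[0.423·log₂(0.423) + 0.228·log₂(0.228) + 0.349·log₂(0.349)]
  = 0.525057 + 0.486300 + 0.530027 = 1.54138 bits

Marginal of Y (column sums):
  P(Y=0) = 0.180 + 0.016 + 0.170 = 0.366
  P(Y=1) = 0.166 + 0.143 + 0.066 = 0.375
  P(Y=2) = 0.077 + 0.069 + 0.113 = 0.259
H(X|Y) = Σ_y P(y)·H(X|Y=y):
  Y=0: P(Y=0) = 0.366, P(X|Y=0) = (30/61, 8/183, 85/183) → H(X|Y=0) = 1.214798
  Y=1: P(Y=1) = 0.375, P(X|Y=1) = (166/375, 143/375, 22/125) → H(X|Y=1) = 1.491952
  Y=2: P(Y=2) = 0.259, P(X|Y=2) = (11/37, 69/259, 113/259) → H(X|Y=2) = 1.550743
H(X|Y) = 0.366·1.214798 + 0.375·1.491952 + 0.259·1.550743 = 1.40574 bits

I(X;Y) = H(X) - H(X|Y) = 1.54138 - 1.40574 = 0.1356 bits

Cross-check via I(X;Y) = H(X) + H(Y) - H(X,Y): computing H(Y) from the column sums and H(X,Y) from the 9 cells in the same way gives H(Y) = 1.56615 bits and H(X,Y) = 2.97190 bits, so
I(X;Y) = 1.54138 + 1.56615 - 2.97190 = 0.1356 bits ✓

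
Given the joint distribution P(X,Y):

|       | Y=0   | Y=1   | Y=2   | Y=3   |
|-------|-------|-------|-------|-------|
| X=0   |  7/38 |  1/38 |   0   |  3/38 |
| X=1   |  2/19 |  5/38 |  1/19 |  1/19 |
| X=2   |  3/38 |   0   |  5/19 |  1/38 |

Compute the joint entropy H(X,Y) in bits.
2.9850 bits

H(X,Y) = -Σ_{x,y} P(x,y) log₂ P(x,y). Per-cell terms -P(x,y)·log₂P(x,y):
  X=0: 0.44958, 0.13810, 0.00000, 0.28918
  X=1: 0.34189, 0.38500, 0.22358, 0.22358
  X=2: 0.28918, 0.00000, 0.50684, 0.13810
  (cells with P = 0 contribute 0)
Sum of the 12 terms: H(X,Y) = 2.9850 bits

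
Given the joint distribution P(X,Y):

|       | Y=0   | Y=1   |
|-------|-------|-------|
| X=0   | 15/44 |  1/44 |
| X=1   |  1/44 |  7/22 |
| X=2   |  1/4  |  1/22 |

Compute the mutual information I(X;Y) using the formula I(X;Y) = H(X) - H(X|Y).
0.5363 bits

I(X;Y) = H(X) - H(X|Y)

Marginal of X (row sums):
  P(X=0) = 15/44 + 1/44 = 4/11
  P(X=1) = 1/44 + 7/22 = 15/44
  P(X=2) = 1/4 + 1/22 = 13/44
H(X) = -[(4/11)·log₂(4/11) + (15/44)·log₂(15/44) + (13/44)·log₂(13/44)]
  = 0.5307 + 0.5293 + 0.5197 = 1.5797 bits

Marginal of Y (column sums):
  P(Y=0) = 15/44 + 1/44 + 1/4 = 27/44
  P(Y=1) = 1/44 + 7/22 + 1/22 = 17/44
H(X|Y) = Σ_y P(y)·H(X|Y=y):
  Y=0: P(Y=0) = 27/44, P(X|Y=0) = (5/9, 1/27, 11/27) → H(X|Y=0) = 1.1750
  Y=1: P(Y=1) = 17/44, P(X|Y=1) = (1/17, 14/17, 2/17) → H(X|Y=1) = 0.8343
H(X|Y) = (27/44)·1.1750 + (17/44)·0.8343 = 1.0434 bits

I(X;Y) = H(X) - H(X|Y) = 1.5797 - 1.0434 = 0.5363 bits

Cross-check via I(X;Y) = H(X) + H(Y) - H(X,Y): computing H(Y) from the column sums and H(X,Y) from the 6 cells in the same way gives H(Y) = 0.9624 bits and H(X,Y) = 2.0058 bits, so
I(X;Y) = 1.5797 + 0.9624 - 2.0058 = 0.5363 bits ✓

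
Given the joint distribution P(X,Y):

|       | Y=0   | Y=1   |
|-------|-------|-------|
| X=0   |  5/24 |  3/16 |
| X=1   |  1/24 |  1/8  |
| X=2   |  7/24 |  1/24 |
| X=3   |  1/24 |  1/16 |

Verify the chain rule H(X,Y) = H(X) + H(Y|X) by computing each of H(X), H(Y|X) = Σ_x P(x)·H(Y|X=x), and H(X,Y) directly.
H(X) = 1.8283 bits, H(Y|X) = 0.8126 bits, H(X,Y) = 2.6409 bits

Marginal of X (row sums):
  P(X=0) = 5/24 + 3/16 = 19/48
  P(X=1) = 1/24 + 1/8 = 1/6
  P(X=2) = 7/24 + 1/24 = 1/3
  P(X=3) = 1/24 + 1/16 = 5/48
H(X) = -[(19/48)·log₂(19/48) + (1/6)·log₂(1/6) + (1/3)·log₂(1/3) + (5/48)·log₂(5/48)]
  = 0.52924 + 0.43083 + 0.52832 + 0.33990 = 1.8283 bits

H(Y|X) = Σ_x P(x)·H(Y|X=x):
  X=0: P(X=0) = 19/48, P(Y|X=0) = (10/19, 9/19) → H(Y|X=0) = 0.99800
  X=1: P(X=1) = 1/6, P(Y|X=1) = (1/4, 3/4) → H(Y|X=1) = 0.81128
  X=2: P(X=2) = 1/3, P(Y|X=2) = (7/8, 1/8) → H(Y|X=2) = 0.54356
  X=3: P(X=3) = 5/48, P(Y|X=3) = (2/5, 3/5) → H(Y|X=3) = 0.97095
H(Y|X) = (19/48)·0.99800 + (1/6)·0.81128 + (1/3)·0.54356 + (5/48)·0.97095 = 0.8126 bits

H(X,Y) = -Σ_{x,y} P(x,y) log₂ P(x,y). Per-cell terms -P(x,y)·log₂P(x,y):
  X=0: 0.47147, 0.45282
  X=1: 0.19104, 0.37500
  X=2: 0.51847, 0.19104
  X=3: 0.19104, 0.25000
Sum of the 8 terms: H(X,Y) = 2.6409 bits

Chain rule check:
  H(X) + H(Y|X) = 1.8283 + 0.8126 = 2.6409 bits
  H(X,Y) = 2.6409 bits
✓ Chain rule verified.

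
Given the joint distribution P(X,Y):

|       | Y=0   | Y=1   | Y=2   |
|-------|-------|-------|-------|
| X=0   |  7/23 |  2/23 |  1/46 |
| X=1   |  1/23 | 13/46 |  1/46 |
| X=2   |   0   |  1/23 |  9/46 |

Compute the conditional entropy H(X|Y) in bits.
0.8875 bits

H(X|Y) = H(X,Y) - H(Y)

H(X,Y) = -Σ_{x,y} P(x,y) log₂ P(x,y). Per-cell terms -P(x,y)·log₂P(x,y):
  X=0: 0.522324, 0.306397, 0.120077
  X=1: 0.196677, 0.515230, 0.120077
  X=2: 0.000000, 0.196677, 0.460494
  (cells with P = 0 contribute 0)
Sum of the 9 terms: H(X,Y) = 2.43795 bits

Marginal of Y (column sums):
  P(Y=0) = 7/23 + 1/23 + 0 = 8/23
  P(Y=1) = 2/23 + 13/46 + 1/23 = 19/46
  P(Y=2) = 1/46 + 1/46 + 9/46 = 11/46
H(Y) = -[(8/23)·log₂(8/23) + (19/46)·log₂(19/46) + (11/46)·log₂(11/46)]
  = 0.529935 + 0.526892 + 0.493596 = 1.55042 bits

H(X|Y) = H(X,Y) - H(Y) = 2.43795 - 1.55042 = 0.8875 bits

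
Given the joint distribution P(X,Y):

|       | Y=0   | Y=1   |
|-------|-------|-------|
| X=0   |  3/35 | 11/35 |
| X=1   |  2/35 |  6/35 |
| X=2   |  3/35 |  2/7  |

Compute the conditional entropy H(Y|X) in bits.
0.7747 bits

H(Y|X) = H(X,Y) - H(X)

H(X,Y) = -Σ_{x,y} P(x,y) log₂ P(x,y). Per-cell terms -P(x,y)·log₂P(x,y):
  X=0: 0.30380, 0.52481
  X=1: 0.23596, 0.43617
  X=2: 0.30380, 0.51639
Sum of the 6 terms: H(X,Y) = 2.3209 bits

Marginal of X (row sums):
  P(X=0) = 3/35 + 11/35 = 2/5
  P(X=1) = 2/35 + 6/35 = 8/35
  P(X=2) = 3/35 + 2/7 = 13/35
H(X) = -[(2/5)·log₂(2/5) + (8/35)·log₂(8/35) + (13/35)·log₂(13/35)]
  = 0.52877 + 0.48669 + 0.53071 = 1.5462 bits

H(Y|X) = H(X,Y) - H(X) = 2.3209 - 1.5462 = 0.7747 bits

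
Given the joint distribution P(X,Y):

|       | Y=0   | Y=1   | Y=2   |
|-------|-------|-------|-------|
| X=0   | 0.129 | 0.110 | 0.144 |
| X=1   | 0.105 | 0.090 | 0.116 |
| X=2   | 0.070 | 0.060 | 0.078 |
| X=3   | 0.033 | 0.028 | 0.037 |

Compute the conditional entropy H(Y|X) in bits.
1.5767 bits

H(Y|X) = H(X,Y) - H(X)

H(X,Y) = -Σ_{x,y} P(x,y) log₂ P(x,y). Per-cell terms -P(x,y)·log₂P(x,y):
  X=0: 0.3811, 0.3503, 0.4026
  X=1: 0.3414, 0.3127, 0.3605
  X=2: 0.2686, 0.2435, 0.2871
  X=3: 0.1624, 0.1444, 0.1760
Sum of the 12 terms: H(X,Y) = 3.4306 bits

Marginal of X (row sums):
  P(X=0) = 0.129 + 0.110 + 0.144 = 0.383
  P(X=1) = 0.105 + 0.090 + 0.116 = 0.311
  P(X=2) = 0.070 + 0.060 + 0.078 = 0.208
  P(X=3) = 0.033 + 0.028 + 0.037 = 0.098
H(X) = -[0.383·log₂(0.383) + 0.311·log₂(0.311) + 0.208·log₂(0.208) + 0.098·log₂(0.098)]
  = 0.5303 + 0.5240 + 0.4712 + 0.3284 = 1.8539 bits

H(Y|X) = H(X,Y) - H(X) = 3.4306 - 1.8539 = 1.5767 bits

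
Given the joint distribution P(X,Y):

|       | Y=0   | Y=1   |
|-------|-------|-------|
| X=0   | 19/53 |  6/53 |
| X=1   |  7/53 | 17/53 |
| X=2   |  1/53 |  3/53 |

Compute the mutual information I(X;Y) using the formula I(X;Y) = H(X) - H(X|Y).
0.1691 bits

I(X;Y) = H(X) - H(X|Y)

Marginal of X (row sums):
  P(X=0) = 19/53 + 6/53 = 25/53
  P(X=1) = 7/53 + 17/53 = 24/53
  P(X=2) = 1/53 + 3/53 = 4/53
H(X) = -[(25/53)·log₂(25/53) + (24/53)·log₂(24/53) + (4/53)·log₂(4/53)]
  = 0.51135 + 0.51757 + 0.28135 = 1.31027 bits

Marginal of Y (column sums):
  P(Y=0) = 19/53 + 7/53 + 1/53 = 27/53
  P(Y=1) = 6/53 + 17/53 + 3/53 = 26/53
H(X|Y) = Σ_y P(y)·H(X|Y=y):
  Y=0: P(Y=0) = 27/53, P(X|Y=0) = (19/27, 7/27, 1/27) → H(X|Y=0) = 1.03777
  Y=1: P(Y=1) = 26/53, P(X|Y=1) = (3/13, 17/26, 3/26) → H(X|Y=1) = 1.24846
H(X|Y) = (27/53)·1.03777 + (26/53)·1.24846 = 1.14113 bits

I(X;Y) = H(X) - H(X|Y) = 1.31027 - 1.14113 = 0.1691 bits

Cross-check via I(X;Y) = H(X) + H(Y) - H(X,Y): computing H(Y) from the column sums and H(X,Y) from the 6 cells in the same way gives H(Y) = 0.99974 bits and H(X,Y) = 2.14087 bits, so
I(X;Y) = 1.31027 + 0.99974 - 2.14087 = 0.1691 bits ✓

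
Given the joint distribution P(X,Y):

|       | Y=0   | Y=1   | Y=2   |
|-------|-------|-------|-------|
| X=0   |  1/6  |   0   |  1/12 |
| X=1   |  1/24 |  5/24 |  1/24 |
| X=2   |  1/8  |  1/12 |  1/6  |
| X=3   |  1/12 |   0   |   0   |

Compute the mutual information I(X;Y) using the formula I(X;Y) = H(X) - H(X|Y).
0.4246 bits

I(X;Y) = H(X) - H(X|Y)

Marginal of X (row sums):
  P(X=0) = 1/6 + 0 + 1/12 = 1/4
  P(X=1) = 1/24 + 5/24 + 1/24 = 7/24
  P(X=2) = 1/8 + 1/12 + 1/6 = 3/8
  P(X=3) = 1/12 + 0 + 0 = 1/12
H(X) = -[(1/4)·log₂(1/4) + (7/24)·log₂(7/24) + (3/8)·log₂(3/8) + (1/12)·log₂(1/12)]
  = 0.500000 + 0.518469 + 0.530639 + 0.298747 = 1.847855 bits

Marginal of Y (column sums):
  P(Y=0) = 1/6 + 1/24 + 1/8 + 1/12 = 5/12
  P(Y=1) = 0 + 5/24 + 1/12 + 0 = 7/24
  P(Y=2) = 1/12 + 1/24 + 1/6 + 0 = 7/24
H(X|Y) = Σ_y P(y)·H(X|Y=y):
  Y=0: P(Y=0) = 5/12, P(X|Y=0) = (2/5, 1/10, 3/10, 1/5) → H(X|Y=0) = 1.846439
  Y=1: P(Y=1) = 7/24, P(X|Y=1) = (0, 5/7, 2/7, 0) → H(X|Y=1) = 0.863121
  Y=2: P(Y=2) = 7/24, P(X|Y=2) = (2/7, 1/7, 4/7, 0) → H(X|Y=2) = 1.378783
H(X|Y) = (5/12)·1.846439 + (7/24)·0.863121 + (7/24)·1.378783 = 1.423238 bits

I(X;Y) = H(X) - H(X|Y) = 1.847855 - 1.423238 = 0.4246 bits

Cross-check via I(X;Y) = H(X) + H(Y) - H(X,Y): computing H(Y) from the column sums and H(X,Y) from the 12 cells in the same way gives H(Y) = 1.563202 bits and H(X,Y) = 2.986441 bits, so
I(X;Y) = 1.847855 + 1.563202 - 2.986441 = 0.4246 bits ✓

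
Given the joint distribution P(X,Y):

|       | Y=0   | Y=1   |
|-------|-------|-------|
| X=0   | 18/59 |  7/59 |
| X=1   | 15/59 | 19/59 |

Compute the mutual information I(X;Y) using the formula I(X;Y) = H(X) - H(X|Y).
0.0568 bits

I(X;Y) = H(X) - H(X|Y)

Marginal of X (row sums):
  P(X=0) = 18/59 + 7/59 = 25/59
  P(X=1) = 15/59 + 19/59 = 34/59
H(X) = -[(25/59)·log₂(25/59) + (34/59)·log₂(34/59)]
  = 0.5249 + 0.4582 = 0.9831 bits

Marginal of Y (column sums):
  P(Y=0) = 18/59 + 15/59 = 33/59
  P(Y=1) = 7/59 + 19/59 = 26/59
H(X|Y) = Σ_y P(y)·H(X|Y=y):
  Y=0: P(Y=0) = 33/59, P(X|Y=0) = (6/11, 5/11) → H(X|Y=0) = 0.9940
  Y=1: P(Y=1) = 26/59, P(X|Y=1) = (7/26, 19/26) → H(X|Y=1) = 0.8404
H(X|Y) = (33/59)·0.9940 + (26/59)·0.8404 = 0.9263 bits

I(X;Y) = H(X) - H(X|Y) = 0.9831 - 0.9263 = 0.0568 bits

Cross-check via I(X;Y) = H(X) + H(Y) - H(X,Y): computing H(Y) from the column sums and H(X,Y) from the 4 cells in the same way gives H(Y) = 0.9898 bits and H(X,Y) = 1.9161 bits, so
I(X;Y) = 0.9831 + 0.9898 - 1.9161 = 0.0568 bits ✓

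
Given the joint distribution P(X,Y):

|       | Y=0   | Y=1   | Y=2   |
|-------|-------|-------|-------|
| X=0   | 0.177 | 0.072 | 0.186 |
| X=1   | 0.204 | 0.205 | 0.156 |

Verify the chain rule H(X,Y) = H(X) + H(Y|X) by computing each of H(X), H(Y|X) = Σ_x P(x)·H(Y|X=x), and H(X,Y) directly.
H(X) = 0.9878 bits, H(Y|X) = 1.5337 bits, H(X,Y) = 2.5215 bits

Marginal of X (row sums):
  P(X=0) = 0.177 + 0.072 + 0.186 = 0.435
  P(X=1) = 0.204 + 0.205 + 0.156 = 0.565
H(X) = -[0.435·log₂(0.435) + 0.565·log₂(0.565)]
  = 0.52240 + 0.46538 = 0.9878 bits

H(Y|X) = Σ_x P(x)·H(Y|X=x):
  X=0: P(X=0) = 0.435, P(Y|X=0) = (59/145, 24/145, 62/145) → H(Y|X=0) = 1.48146
  X=1: P(X=1) = 0.565, P(Y|X=1) = (204/565, 41/113, 156/565) → H(Y|X=1) = 1.57398
H(Y|X) = 0.435·1.48146 + 0.565·1.57398 = 1.5337 bits

H(X,Y) = -Σ_{x,y} P(x,y) log₂ P(x,y). Per-cell terms -P(x,y)·log₂P(x,y):
  X=0: 0.44218, 0.27330, 0.45135
  X=1: 0.46785, 0.46869, 0.41814
Sum of the 6 terms: H(X,Y) = 2.5215 bits

Chain rule check:
  H(X) + H(Y|X) = 0.9878 + 1.5337 = 2.5215 bits
  H(X,Y) = 2.5215 bits
✓ Chain rule verified.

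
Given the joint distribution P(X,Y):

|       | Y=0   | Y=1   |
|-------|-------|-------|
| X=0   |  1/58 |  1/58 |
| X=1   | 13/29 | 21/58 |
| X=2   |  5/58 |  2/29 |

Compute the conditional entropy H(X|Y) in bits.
0.8302 bits

H(X|Y) = H(X,Y) - H(Y)

H(X,Y) = -Σ_{x,y} P(x,y) log₂ P(x,y). Per-cell terms -P(x,y)·log₂P(x,y):
  X=0: 0.1010, 0.1010
  X=1: 0.5189, 0.5307
  X=2: 0.3048, 0.2661
Sum of the 6 terms: H(X,Y) = 1.8225 bits

Marginal of Y (column sums):
  P(Y=0) = 1/58 + 13/29 + 5/58 = 16/29
  P(Y=1) = 1/58 + 21/58 + 2/29 = 13/29
H(Y) = -[(16/29)·log₂(16/29) + (13/29)·log₂(13/29)]
  = 0.4734 + 0.5189 = 0.9923 bits

H(X|Y) = H(X,Y) - H(Y) = 1.8225 - 0.9923 = 0.8302 bits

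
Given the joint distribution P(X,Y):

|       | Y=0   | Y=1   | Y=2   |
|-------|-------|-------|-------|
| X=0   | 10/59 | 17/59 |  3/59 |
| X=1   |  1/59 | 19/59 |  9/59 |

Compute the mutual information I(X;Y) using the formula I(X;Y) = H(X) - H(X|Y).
0.1440 bits

I(X;Y) = H(X) - H(X|Y)

Marginal of X (row sums):
  P(X=0) = 10/59 + 17/59 + 3/59 = 30/59
  P(X=1) = 1/59 + 19/59 + 9/59 = 29/59
H(X) = -[(30/59)·log₂(30/59) + (29/59)·log₂(29/59)]
  = 0.496145 + 0.503647 = 0.99979 bits

Marginal of Y (column sums):
  P(Y=0) = 10/59 + 1/59 = 11/59
  P(Y=1) = 17/59 + 19/59 = 36/59
  P(Y=2) = 3/59 + 9/59 = 12/59
H(X|Y) = Σ_y P(y)·H(X|Y=y):
  Y=0: P(Y=0) = 11/59, P(X|Y=0) = (10/11, 1/11) → H(X|Y=0) = 0.439497
  Y=1: P(Y=1) = 36/59, P(X|Y=1) = (17/36, 19/36) → H(X|Y=1) = 0.997772
  Y=2: P(Y=2) = 12/59, P(X|Y=2) = (1/4, 3/4) → H(X|Y=2) = 0.811278
H(X|Y) = (11/59)·0.439497 + (36/59)·0.997772 + (12/59)·0.811278 = 0.85576 bits

I(X;Y) = H(X) - H(X|Y) = 0.99979 - 0.85576 = 0.1440 bits

Cross-check via I(X;Y) = H(X) + H(Y) - H(X,Y): computing H(Y) from the column sums and H(X,Y) from the 6 cells in the same way gives H(Y) = 1.35399 bits and H(X,Y) = 2.20975 bits, so
I(X;Y) = 0.99979 + 1.35399 - 2.20975 = 0.1440 bits ✓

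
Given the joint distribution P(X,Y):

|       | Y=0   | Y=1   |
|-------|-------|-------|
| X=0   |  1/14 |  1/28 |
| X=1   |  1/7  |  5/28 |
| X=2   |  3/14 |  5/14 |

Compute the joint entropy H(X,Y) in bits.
2.2953 bits

H(X,Y) = -Σ_{x,y} P(x,y) log₂ P(x,y). Per-cell terms -P(x,y)·log₂P(x,y):
  X=0: 0.2720, 0.1717
  X=1: 0.4011, 0.4438
  X=2: 0.4762, 0.5305
Sum of the 6 terms: H(X,Y) = 2.2953 bits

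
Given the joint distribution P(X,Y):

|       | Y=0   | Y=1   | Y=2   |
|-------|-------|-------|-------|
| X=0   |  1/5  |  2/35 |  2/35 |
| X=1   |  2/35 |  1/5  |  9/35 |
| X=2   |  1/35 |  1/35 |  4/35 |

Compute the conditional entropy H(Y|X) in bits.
1.3369 bits

H(Y|X) = H(X,Y) - H(X)

H(X,Y) = -Σ_{x,y} P(x,y) log₂ P(x,y). Per-cell terms -P(x,y)·log₂P(x,y):
  X=0: 0.46439, 0.23596, 0.23596
  X=1: 0.23596, 0.46439, 0.50383
  X=2: 0.14655, 0.14655, 0.35763
Sum of the 9 terms: H(X,Y) = 2.79122 bits

Marginal of X (row sums):
  P(X=0) = 1/5 + 2/35 + 2/35 = 11/35
  P(X=1) = 2/35 + 1/5 + 9/35 = 18/35
  P(X=2) = 1/35 + 1/35 + 4/35 = 6/35
H(X) = -[(11/35)·log₂(11/35) + (18/35)·log₂(18/35) + (6/35)·log₂(6/35)]
  = 0.52481 + 0.49338 + 0.43617 = 1.45436 bits

H(Y|X) = H(X,Y) - H(X) = 2.79122 - 1.45436 = 1.3369 bits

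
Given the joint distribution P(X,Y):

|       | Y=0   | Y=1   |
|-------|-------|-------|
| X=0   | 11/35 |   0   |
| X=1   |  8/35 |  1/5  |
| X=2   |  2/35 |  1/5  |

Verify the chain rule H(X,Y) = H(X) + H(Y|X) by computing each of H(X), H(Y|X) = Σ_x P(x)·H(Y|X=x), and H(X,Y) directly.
H(X) = 1.5525 bits, H(Y|X) = 0.6237 bits, H(X,Y) = 2.1762 bits

Marginal of X (row sums):
  P(X=0) = 11/35 + 0 = 11/35
  P(X=1) = 8/35 + 1/5 = 3/7
  P(X=2) = 2/35 + 1/5 = 9/35
H(X) = -[(11/35)·log₂(11/35) + (3/7)·log₂(3/7) + (9/35)·log₂(9/35)]
  = 0.52481 + 0.52388 + 0.50383 = 1.5525 bits

H(Y|X) = Σ_x P(x)·H(Y|X=x):
  X=0: P(X=0) = 11/35, P(Y|X=0) = (1, 0) → H(Y|X=0) = 0.00000
  X=1: P(X=1) = 3/7, P(Y|X=1) = (8/15, 7/15) → H(Y|X=1) = 0.99679
  X=2: P(X=2) = 9/35, P(Y|X=2) = (2/9, 7/9) → H(Y|X=2) = 0.76420
H(Y|X) = (11/35)·0.00000 + (3/7)·0.99679 + (9/35)·0.76420 = 0.6237 bits

H(X,Y) = -Σ_{x,y} P(x,y) log₂ P(x,y). Per-cell terms -P(x,y)·log₂P(x,y):
  X=0: 0.52481, 0.00000
  X=1: 0.48669, 0.46439
  X=2: 0.23596, 0.46439
  (cells with P = 0 contribute 0)
Sum of the 6 terms: H(X,Y) = 2.1762 bits

Chain rule check:
  H(X) + H(Y|X) = 1.5525 + 0.6237 = 2.1762 bits
  H(X,Y) = 2.1762 bits
✓ Chain rule verified.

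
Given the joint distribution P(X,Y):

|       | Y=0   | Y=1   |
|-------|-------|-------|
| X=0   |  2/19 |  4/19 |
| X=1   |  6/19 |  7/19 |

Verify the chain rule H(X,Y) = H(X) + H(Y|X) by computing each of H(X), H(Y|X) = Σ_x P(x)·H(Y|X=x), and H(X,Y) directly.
H(X) = 0.8997 bits, H(Y|X) = 0.9713 bits, H(X,Y) = 1.8710 bits

Marginal of X (row sums):
  P(X=0) = 2/19 + 4/19 = 6/19
  P(X=1) = 6/19 + 7/19 = 13/19
H(X) = -[(6/19)·log₂(6/19) + (13/19)·log₂(13/19)]
  = 0.525147 + 0.374597 = 0.8997 bits

H(Y|X) = Σ_x P(x)·H(Y|X=x):
  X=0: P(X=0) = 6/19, P(Y|X=0) = (1/3, 2/3) → H(Y|X=0) = 0.918296
  X=1: P(X=1) = 13/19, P(Y|X=1) = (6/13, 7/13) → H(Y|X=1) = 0.995727
H(Y|X) = (6/19)·0.918296 + (13/19)·0.995727 = 0.9713 bits

H(X,Y) = -Σ_{x,y} P(x,y) log₂ P(x,y). Per-cell terms -P(x,y)·log₂P(x,y):
  X=0: 0.341887, 0.473248
  X=1: 0.525147, 0.530737
Sum of the 4 terms: H(X,Y) = 1.8710 bits

Chain rule check:
  H(X) + H(Y|X) = 0.8997 + 0.9713 = 1.8710 bits
  H(X,Y) = 1.8710 bits
✓ Chain rule verified.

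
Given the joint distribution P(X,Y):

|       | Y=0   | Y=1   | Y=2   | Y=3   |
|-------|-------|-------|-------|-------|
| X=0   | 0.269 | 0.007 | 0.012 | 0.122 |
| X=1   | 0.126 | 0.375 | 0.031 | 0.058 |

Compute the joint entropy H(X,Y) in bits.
2.3073 bits

H(X,Y) = -Σ_{x,y} P(x,y) log₂ P(x,y). Per-cell terms -P(x,y)·log₂P(x,y):
  X=0: 0.50957, 0.05011, 0.07657, 0.37028
  X=1: 0.37655, 0.53064, 0.15536, 0.23825
Sum of the 8 terms: H(X,Y) = 2.3073 bits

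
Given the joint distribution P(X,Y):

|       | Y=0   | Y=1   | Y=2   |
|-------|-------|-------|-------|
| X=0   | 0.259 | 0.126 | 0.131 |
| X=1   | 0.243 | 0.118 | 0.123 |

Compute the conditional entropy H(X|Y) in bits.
0.9993 bits

H(X|Y) = H(X,Y) - H(Y)

H(X,Y) = -Σ_{x,y} P(x,y) log₂ P(x,y). Per-cell terms -P(x,y)·log₂P(x,y):
  X=0: 0.50478, 0.37655, 0.38414
  X=1: 0.49596, 0.36381, 0.37186
Sum of the 6 terms: H(X,Y) = 2.4971 bits

Marginal of Y (column sums):
  P(Y=0) = 0.259 + 0.243 = 0.502
  P(Y=1) = 0.126 + 0.118 = 0.244
  P(Y=2) = 0.131 + 0.123 = 0.254
H(Y) = -[0.502·log₂(0.502) + 0.244·log₂(0.244) + 0.254·log₂(0.254)]
  = 0.49911 + 0.49655 + 0.50218 = 1.4978 bits

H(X|Y) = H(X,Y) - H(Y) = 2.4971 - 1.4978 = 0.9993 bits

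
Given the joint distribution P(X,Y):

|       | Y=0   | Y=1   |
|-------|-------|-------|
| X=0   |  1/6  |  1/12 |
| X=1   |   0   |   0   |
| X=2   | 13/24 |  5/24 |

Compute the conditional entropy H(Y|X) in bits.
0.8689 bits

H(Y|X) = H(X,Y) - H(X)

H(X,Y) = -Σ_{x,y} P(x,y) log₂ P(x,y). Per-cell terms -P(x,y)·log₂P(x,y):
  X=0: 0.43083, 0.29875
  X=1: 0.00000, 0.00000
  X=2: 0.47912, 0.47147
  (cells with P = 0 contribute 0)
Sum of the 6 terms: H(X,Y) = 1.6802 bits

Marginal of X (row sums):
  P(X=0) = 1/6 + 1/12 = 1/4
  P(X=1) = 0 + 0 = 0
  P(X=2) = 13/24 + 5/24 = 3/4
H(X) = -[(1/4)·log₂(1/4) + (3/4)·log₂(3/4)]   (outcomes with P = 0 contribute 0)
  = 0.50000 + 0.31128 = 0.8113 bits

H(Y|X) = H(X,Y) - H(X) = 1.6802 - 0.8113 = 0.8689 bits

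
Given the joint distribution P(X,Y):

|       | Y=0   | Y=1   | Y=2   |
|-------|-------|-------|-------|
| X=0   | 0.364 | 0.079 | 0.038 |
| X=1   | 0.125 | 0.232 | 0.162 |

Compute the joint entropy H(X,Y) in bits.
2.2887 bits

H(X,Y) = -Σ_{x,y} P(x,y) log₂ P(x,y). Per-cell terms -P(x,y)·log₂P(x,y):
  X=0: 0.5307, 0.2893, 0.1793
  X=1: 0.3750, 0.4890, 0.4254
Sum of the 6 terms: H(X,Y) = 2.2887 bits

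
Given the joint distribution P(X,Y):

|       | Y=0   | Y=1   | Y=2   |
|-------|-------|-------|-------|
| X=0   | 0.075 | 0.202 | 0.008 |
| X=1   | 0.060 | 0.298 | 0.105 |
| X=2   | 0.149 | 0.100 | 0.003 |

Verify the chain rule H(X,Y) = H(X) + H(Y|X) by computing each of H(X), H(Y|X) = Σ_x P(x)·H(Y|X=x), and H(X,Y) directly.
H(X) = 1.5316 bits, H(Y|X) = 1.1426 bits, H(X,Y) = 2.6741 bits

Marginal of X (row sums):
  P(X=0) = 0.075 + 0.202 + 0.008 = 0.285
  P(X=1) = 0.060 + 0.298 + 0.105 = 0.463
  P(X=2) = 0.149 + 0.100 + 0.003 = 0.252
H(X) = -[0.285·log₂(0.285) + 0.463·log₂(0.463) + 0.252·log₂(0.252)]
  = 0.51613 + 0.51435 + 0.50110 = 1.5316 bits

H(Y|X) = Σ_x P(x)·H(Y|X=x):
  X=0: P(X=0) = 0.285, P(Y|X=0) = (5/19, 202/285, 8/285) → H(Y|X=0) = 1.00352
  X=1: P(X=1) = 0.463, P(Y|X=1) = (60/463, 298/463, 105/463) → H(Y|X=1) = 1.27664
  X=2: P(X=2) = 0.252, P(Y|X=2) = (149/252, 25/63, 1/84) → H(Y|X=2) = 1.05348
H(Y|X) = 0.285·1.00352 + 0.463·1.27664 + 0.252·1.05348 = 1.1426 bits

H(X,Y) = -Σ_{x,y} P(x,y) log₂ P(x,y). Per-cell terms -P(x,y)·log₂P(x,y):
  X=0: 0.28027, 0.46613, 0.05573
  X=1: 0.24353, 0.52049, 0.34141
  X=2: 0.40925, 0.33219, 0.02514
Sum of the 9 terms: H(X,Y) = 2.6741 bits

Chain rule check:
  H(X) + H(Y|X) = 1.5316 + 1.1426 = 2.6742 bits
  H(X,Y) = 2.6741 bits
✓ Chain rule verified (Δ = 0.0001 is 4-dp rounding noise: each of the three values was rounded independently).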